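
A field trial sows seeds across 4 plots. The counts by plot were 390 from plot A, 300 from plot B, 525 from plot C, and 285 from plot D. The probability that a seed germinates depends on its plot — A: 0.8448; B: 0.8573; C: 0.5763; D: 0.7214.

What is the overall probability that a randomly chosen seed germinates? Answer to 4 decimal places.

0.7299

Total: 390 + 300 + 525 + 285 = 1500.
P(A) = 390/1500 = 0.26. P(B) = 300/1500 = 0.2. P(C) = 525/1500 = 0.35. P(D) = 285/1500 = 0.19.
P(G) = P(G|A)·P(A) + P(G|B)·P(B) + P(G|C)·P(C) + P(G|D)·P(D)
      = 0.8448·0.26 + 0.8573·0.2 + 0.5763·0.35 + 0.7214·0.19
      = 0.219648 + 0.17146 + 0.201705 + 0.137066 = 0.729879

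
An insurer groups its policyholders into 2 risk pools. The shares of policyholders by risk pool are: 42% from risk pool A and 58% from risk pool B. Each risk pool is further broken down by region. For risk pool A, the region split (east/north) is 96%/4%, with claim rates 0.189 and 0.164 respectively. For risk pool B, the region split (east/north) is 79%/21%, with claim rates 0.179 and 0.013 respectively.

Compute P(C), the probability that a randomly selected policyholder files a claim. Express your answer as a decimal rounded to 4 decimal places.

P(C|A) = 0.96·0.189 + 0.04·0.164 = 0.18144 + 0.00656 = 0.188
P(C|B) = 0.79·0.179 + 0.21·0.013 = 0.14141 + 0.00273 = 0.14414
By total probability over the outer partition,
P(C) = 0.42·0.188 + 0.58·0.14414
      = 0.07896 + 0.0836012 = 0.1625612

0.1626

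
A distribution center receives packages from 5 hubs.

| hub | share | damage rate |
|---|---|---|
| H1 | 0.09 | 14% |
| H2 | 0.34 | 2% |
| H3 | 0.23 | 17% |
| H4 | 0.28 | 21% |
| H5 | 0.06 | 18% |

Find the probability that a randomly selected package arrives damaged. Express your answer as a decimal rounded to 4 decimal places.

P(D) = P(D|H1)·P(H1) + P(D|H2)·P(H2) + P(D|H3)·P(H3) + P(D|H4)·P(H4) + P(D|H5)·P(H5)
      = 0.14·0.09 + 0.02·0.34 + 0.17·0.23 + 0.21·0.28 + 0.18·0.06
      = 0.0126 + 0.0068 + 0.0391 + 0.0588 + 0.0108 = 0.1281

0.1281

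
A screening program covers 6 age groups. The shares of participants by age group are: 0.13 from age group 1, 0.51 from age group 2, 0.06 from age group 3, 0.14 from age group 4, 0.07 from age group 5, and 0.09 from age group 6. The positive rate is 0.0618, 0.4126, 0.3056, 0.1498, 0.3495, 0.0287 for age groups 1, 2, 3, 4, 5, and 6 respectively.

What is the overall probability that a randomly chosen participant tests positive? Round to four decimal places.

P(T) = P(T|1)·P(1) + P(T|2)·P(2) + P(T|3)·P(3) + P(T|4)·P(4) + P(T|5)·P(5) + P(T|6)·P(6)
      = 0.0618·0.13 + 0.4126·0.51 + 0.3056·0.06 + 0.1498·0.14 + 0.3495·0.07 + 0.0287·0.09
      = 0.008034 + 0.210426 + 0.018336 + 0.020972 + 0.024465 + 0.002583 = 0.284816

0.2848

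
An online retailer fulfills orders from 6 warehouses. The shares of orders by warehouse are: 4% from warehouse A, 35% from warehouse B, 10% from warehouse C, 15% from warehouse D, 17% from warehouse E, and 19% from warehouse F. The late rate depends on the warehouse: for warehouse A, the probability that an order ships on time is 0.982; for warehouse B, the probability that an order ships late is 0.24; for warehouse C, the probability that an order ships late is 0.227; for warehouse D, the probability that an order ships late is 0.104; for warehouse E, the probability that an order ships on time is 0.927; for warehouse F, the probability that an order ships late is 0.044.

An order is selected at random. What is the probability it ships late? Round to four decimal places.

P(L) ≈ 0.1438

P(L|A) = 1 − 0.982 = 0.018.
P(L|E) = 1 − 0.927 = 0.073.
P(L) = P(L|A)·P(A) + P(L|B)·P(B) + P(L|C)·P(C) + P(L|D)·P(D) + P(L|E)·P(E) + P(L|F)·P(F)
      = 0.018·0.04 + 0.24·0.35 + 0.227·0.1 + 0.104·0.15 + 0.073·0.17 + 0.044·0.19
      = 0.00072 + 0.084 + 0.0227 + 0.0156 + 0.01241 + 0.00836 = 0.14379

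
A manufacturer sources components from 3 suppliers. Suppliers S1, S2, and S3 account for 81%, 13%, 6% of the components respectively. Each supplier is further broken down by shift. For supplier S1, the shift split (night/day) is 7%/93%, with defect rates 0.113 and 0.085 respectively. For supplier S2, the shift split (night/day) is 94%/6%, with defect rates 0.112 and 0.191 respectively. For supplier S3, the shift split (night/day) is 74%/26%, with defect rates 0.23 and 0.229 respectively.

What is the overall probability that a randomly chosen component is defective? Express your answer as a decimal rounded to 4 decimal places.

0.0994

P(D|S1) = 0.07·0.113 + 0.93·0.085 = 0.00791 + 0.07905 = 0.08696
P(D|S2) = 0.94·0.112 + 0.06·0.191 = 0.10528 + 0.01146 = 0.11674
P(D|S3) = 0.74·0.23 + 0.26·0.229 = 0.1702 + 0.05954 = 0.22974
By total probability over the outer partition,
P(D) = 0.81·0.08696 + 0.13·0.11674 + 0.06·0.22974
      = 0.0704376 + 0.0151762 + 0.0137844 = 0.0993982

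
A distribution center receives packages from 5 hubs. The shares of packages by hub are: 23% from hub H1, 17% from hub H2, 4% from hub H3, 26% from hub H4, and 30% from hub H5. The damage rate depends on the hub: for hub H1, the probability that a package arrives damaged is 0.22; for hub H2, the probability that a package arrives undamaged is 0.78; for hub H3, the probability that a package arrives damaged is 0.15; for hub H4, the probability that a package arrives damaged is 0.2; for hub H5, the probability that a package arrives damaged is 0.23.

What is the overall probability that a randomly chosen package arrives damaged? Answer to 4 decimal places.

P(D|H2) = 1 − 0.78 = 0.22.
Summing over the partition,
P(D) = P(D|H1)·P(H1) + P(D|H2)·P(H2) + P(D|H3)·P(H3) + P(D|H4)·P(H4) + P(D|H5)·P(H5)
      = 0.22·0.23 + 0.22·0.17 + 0.15·0.04 + 0.2·0.26 + 0.23·0.3
      = 0.0506 + 0.0374 + 0.006 + 0.052 + 0.069 = 0.215

0.2150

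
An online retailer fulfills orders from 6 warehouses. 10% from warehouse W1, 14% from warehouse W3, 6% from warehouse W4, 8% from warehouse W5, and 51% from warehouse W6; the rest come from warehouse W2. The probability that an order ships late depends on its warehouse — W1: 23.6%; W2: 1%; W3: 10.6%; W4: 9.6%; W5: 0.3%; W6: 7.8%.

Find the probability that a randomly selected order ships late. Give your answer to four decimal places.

P(W2) = 1 − (0.1 + 0.14 + 0.06 + 0.08 + 0.51) = 0.11.
P(L) = P(L|W1)·P(W1) + P(L|W2)·P(W2) + P(L|W3)·P(W3) + P(L|W4)·P(W4) + P(L|W5)·P(W5) + P(L|W6)·P(W6)
      = 0.236·0.1 + 0.01·0.11 + 0.106·0.14 + 0.096·0.06 + 0.003·0.08 + 0.078·0.51
      = 0.0236 + 0.0011 + 0.01484 + 0.00576 + 0.00024 + 0.03978 = 0.08532

0.0853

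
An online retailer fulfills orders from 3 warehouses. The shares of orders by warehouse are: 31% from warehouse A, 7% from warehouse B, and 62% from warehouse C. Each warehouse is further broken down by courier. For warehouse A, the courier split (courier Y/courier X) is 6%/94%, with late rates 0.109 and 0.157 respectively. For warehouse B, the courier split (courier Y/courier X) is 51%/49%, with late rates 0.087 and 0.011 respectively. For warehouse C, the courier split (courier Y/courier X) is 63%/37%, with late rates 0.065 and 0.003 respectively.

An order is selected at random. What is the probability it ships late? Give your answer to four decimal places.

P(L) ≈ 0.0773

P(L|A) = 0.06·0.109 + 0.94·0.157 = 0.00654 + 0.14758 = 0.15412
P(L|B) = 0.51·0.087 + 0.49·0.011 = 0.04437 + 0.00539 = 0.04976
P(L|C) = 0.63·0.065 + 0.37·0.003 = 0.04095 + 0.00111 = 0.04206
By total probability over the outer partition,
P(L) = 0.31·0.15412 + 0.07·0.04976 + 0.62·0.04206
      = 0.0477772 + 0.0034832 + 0.0260772 = 0.0773376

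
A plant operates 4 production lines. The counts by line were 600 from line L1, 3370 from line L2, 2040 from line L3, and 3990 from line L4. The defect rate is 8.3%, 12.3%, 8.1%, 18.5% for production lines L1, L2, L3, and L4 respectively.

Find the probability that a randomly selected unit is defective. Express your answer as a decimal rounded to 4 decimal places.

Total: 600 + 3370 + 2040 + 3990 = 10000.
P(L1) = 600/10000 = 0.06. P(L2) = 3370/10000 = 0.337. P(L3) = 2040/10000 = 0.204. P(L4) = 3990/10000 = 0.399.
P(D) = P(D|L1)·P(L1) + P(D|L2)·P(L2) + P(D|L3)·P(L3) + P(D|L4)·P(L4)
      = 0.083·0.06 + 0.123·0.337 + 0.081·0.204 + 0.185·0.399
      = 0.00498 + 0.041451 + 0.016524 + 0.073815 = 0.13677

P(D) ≈ 0.1368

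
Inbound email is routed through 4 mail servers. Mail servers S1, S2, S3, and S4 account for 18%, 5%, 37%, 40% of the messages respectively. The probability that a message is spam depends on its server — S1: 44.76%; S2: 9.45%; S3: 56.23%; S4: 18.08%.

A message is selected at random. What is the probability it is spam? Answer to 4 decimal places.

0.3657

P(S) = P(S|S1)·P(S1) + P(S|S2)·P(S2) + P(S|S3)·P(S3) + P(S|S4)·P(S4)
      = 0.4476·0.18 + 0.0945·0.05 + 0.5623·0.37 + 0.1808·0.4
      = 0.080568 + 0.004725 + 0.208051 + 0.07232 = 0.365664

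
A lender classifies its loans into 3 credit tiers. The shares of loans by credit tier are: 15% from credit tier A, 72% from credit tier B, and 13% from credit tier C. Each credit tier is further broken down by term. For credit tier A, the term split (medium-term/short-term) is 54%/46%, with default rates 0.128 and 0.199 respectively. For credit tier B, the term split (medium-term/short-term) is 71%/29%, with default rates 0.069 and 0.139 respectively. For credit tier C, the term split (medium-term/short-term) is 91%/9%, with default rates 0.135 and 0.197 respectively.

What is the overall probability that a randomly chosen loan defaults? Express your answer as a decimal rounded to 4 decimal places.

P(D|A) = 0.54·0.128 + 0.46·0.199 = 0.06912 + 0.09154 = 0.16066
P(D|B) = 0.71·0.069 + 0.29·0.139 = 0.04899 + 0.04031 = 0.0893
P(D|C) = 0.91·0.135 + 0.09·0.197 = 0.12285 + 0.01773 = 0.14058
Then overall,
P(D) = 0.15·0.16066 + 0.72·0.0893 + 0.13·0.14058
      = 0.024099 + 0.064296 + 0.0182754 = 0.1066704

P(D) ≈ 0.1067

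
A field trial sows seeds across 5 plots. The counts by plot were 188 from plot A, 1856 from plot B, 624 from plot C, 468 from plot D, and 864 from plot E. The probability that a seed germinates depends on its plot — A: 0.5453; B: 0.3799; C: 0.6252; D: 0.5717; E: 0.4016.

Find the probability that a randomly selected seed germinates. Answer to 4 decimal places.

0.4531

Total: 188 + 1856 + 624 + 468 + 864 = 4000.
P(A) = 188/4000 = 0.047. P(B) = 1856/4000 = 0.464. P(C) = 624/4000 = 0.156. P(D) = 468/4000 = 0.117. P(E) = 864/4000 = 0.216.
P(G) = P(G|A)·P(A) + P(G|B)·P(B) + P(G|C)·P(C) + P(G|D)·P(D) + P(G|E)·P(E)
      = 0.5453·0.047 + 0.3799·0.464 + 0.6252·0.156 + 0.5717·0.117 + 0.4016·0.216
      = 0.0256291 + 0.1762736 + 0.0975312 + 0.0668889 + 0.0867456 = 0.4530684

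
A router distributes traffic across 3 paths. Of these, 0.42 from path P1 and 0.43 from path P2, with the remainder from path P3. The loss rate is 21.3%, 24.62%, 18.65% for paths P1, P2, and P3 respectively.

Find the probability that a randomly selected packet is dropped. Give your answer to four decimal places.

P(P3) = 1 − (0.42 + 0.43) = 0.15.
P(L) = P(L|P1)·P(P1) + P(L|P2)·P(P2) + P(L|P3)·P(P3)
      = 0.213·0.42 + 0.2462·0.43 + 0.1865·0.15
      = 0.08946 + 0.105866 + 0.027975 = 0.223301

0.2233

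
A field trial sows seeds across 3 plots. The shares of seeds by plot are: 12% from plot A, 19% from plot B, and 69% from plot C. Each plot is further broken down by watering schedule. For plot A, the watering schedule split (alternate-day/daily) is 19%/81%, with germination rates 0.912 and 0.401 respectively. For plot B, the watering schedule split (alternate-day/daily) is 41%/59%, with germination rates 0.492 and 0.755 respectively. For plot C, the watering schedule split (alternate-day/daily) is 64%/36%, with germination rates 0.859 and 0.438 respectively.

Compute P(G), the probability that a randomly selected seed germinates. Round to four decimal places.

P(G) ≈ 0.6709

P(G|A) = 0.19·0.912 + 0.81·0.401 = 0.17328 + 0.32481 = 0.49809
P(G|B) = 0.41·0.492 + 0.59·0.755 = 0.20172 + 0.44545 = 0.64717
P(G|C) = 0.64·0.859 + 0.36·0.438 = 0.54976 + 0.15768 = 0.70744
By total probability over the outer partition,
P(G) = 0.12·0.49809 + 0.19·0.64717 + 0.69·0.70744
      = 0.0597708 + 0.1229623 + 0.4881336 = 0.6708667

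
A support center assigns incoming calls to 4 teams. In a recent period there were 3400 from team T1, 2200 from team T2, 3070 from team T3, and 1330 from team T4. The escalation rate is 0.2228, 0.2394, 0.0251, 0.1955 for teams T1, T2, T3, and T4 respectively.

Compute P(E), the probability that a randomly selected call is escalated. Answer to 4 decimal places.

0.1621

Total: 3400 + 2200 + 3070 + 1330 = 10000.
P(T1) = 3400/10000 = 0.34. P(T2) = 2200/10000 = 0.22. P(T3) = 3070/10000 = 0.307. P(T4) = 1330/10000 = 0.133.
P(E) = P(E|T1)·P(T1) + P(E|T2)·P(T2) + P(E|T3)·P(T3) + P(E|T4)·P(T4)
      = 0.2228·0.34 + 0.2394·0.22 + 0.0251·0.307 + 0.1955·0.133
      = 0.075752 + 0.052668 + 0.0077057 + 0.0260015 = 0.1621272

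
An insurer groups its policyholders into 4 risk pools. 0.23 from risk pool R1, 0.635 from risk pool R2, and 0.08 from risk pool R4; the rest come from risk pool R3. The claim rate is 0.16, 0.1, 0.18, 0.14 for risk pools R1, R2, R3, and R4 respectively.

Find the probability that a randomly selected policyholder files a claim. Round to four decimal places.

0.1214

P(R3) = 1 − (0.23 + 0.635 + 0.08) = 0.055.
P(C) = P(C|R1)·P(R1) + P(C|R2)·P(R2) + P(C|R3)·P(R3) + P(C|R4)·P(R4)
      = 0.16·0.23 + 0.1·0.635 + 0.18·0.055 + 0.14·0.08
      = 0.0368 + 0.0635 + 0.0099 + 0.0112 = 0.1214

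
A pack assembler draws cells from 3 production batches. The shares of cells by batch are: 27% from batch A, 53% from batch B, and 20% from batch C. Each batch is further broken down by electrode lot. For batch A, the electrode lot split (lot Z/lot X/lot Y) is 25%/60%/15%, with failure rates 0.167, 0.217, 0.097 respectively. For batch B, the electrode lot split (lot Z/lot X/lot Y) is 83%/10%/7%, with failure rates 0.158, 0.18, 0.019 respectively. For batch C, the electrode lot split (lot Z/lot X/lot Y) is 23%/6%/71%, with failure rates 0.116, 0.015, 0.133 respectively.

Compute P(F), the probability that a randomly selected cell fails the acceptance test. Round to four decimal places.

P(F|A) = 0.25·0.167 + 0.6·0.217 + 0.15·0.097 = 0.04175 + 0.1302 + 0.01455 = 0.1865
P(F|B) = 0.83·0.158 + 0.1·0.18 + 0.07·0.019 = 0.13114 + 0.018 + 0.00133 = 0.15047
P(F|C) = 0.23·0.116 + 0.06·0.015 + 0.71·0.133 = 0.02668 + 0.0009 + 0.09443 = 0.12201
By total probability over the outer partition,
P(F) = 0.27·0.1865 + 0.53·0.15047 + 0.2·0.12201
      = 0.050355 + 0.0797491 + 0.024402 = 0.1545061

P(F) ≈ 0.1545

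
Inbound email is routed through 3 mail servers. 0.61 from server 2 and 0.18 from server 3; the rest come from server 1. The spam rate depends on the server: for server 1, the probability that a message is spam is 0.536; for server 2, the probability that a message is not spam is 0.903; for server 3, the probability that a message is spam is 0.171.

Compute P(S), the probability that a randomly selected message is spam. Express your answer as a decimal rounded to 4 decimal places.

0.2025

P(1) = 1 − (0.61 + 0.18) = 0.21.
P(S|2) = 1 − 0.903 = 0.097.
Using total probability over the partition,
P(S) = P(S|1)·P(1) + P(S|2)·P(2) + P(S|3)·P(3)
      = 0.536·0.21 + 0.097·0.61 + 0.171·0.18
      = 0.11256 + 0.05917 + 0.03078 = 0.20251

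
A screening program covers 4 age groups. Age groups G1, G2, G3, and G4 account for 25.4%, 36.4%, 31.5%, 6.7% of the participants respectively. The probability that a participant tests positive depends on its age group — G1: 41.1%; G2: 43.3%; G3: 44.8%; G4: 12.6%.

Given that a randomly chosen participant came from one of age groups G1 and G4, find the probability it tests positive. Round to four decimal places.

P(T|S) ≈ 0.3515

Let S = {G1, G4}.
P(S) = 0.254 + 0.067 = 0.321.
P(T ∩ S) = 0.411·0.254 + 0.126·0.067 = 0.104394 + 0.008442 = 0.112836.
P(T | S) = 0.112836 / 0.321 = 0.351514…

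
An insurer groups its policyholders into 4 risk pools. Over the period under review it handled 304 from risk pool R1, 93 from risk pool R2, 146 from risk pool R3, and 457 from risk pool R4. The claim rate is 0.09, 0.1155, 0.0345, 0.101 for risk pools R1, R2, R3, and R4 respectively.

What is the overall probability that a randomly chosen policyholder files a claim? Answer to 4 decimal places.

Total: 304 + 93 + 146 + 457 = 1000.
P(R1) = 304/1000 = 0.304. P(R2) = 93/1000 = 0.093. P(R3) = 146/1000 = 0.146. P(R4) = 457/1000 = 0.457.
P(C) = P(C|R1)·P(R1) + P(C|R2)·P(R2) + P(C|R3)·P(R3) + P(C|R4)·P(R4)
      = 0.09·0.304 + 0.1155·0.093 + 0.0345·0.146 + 0.101·0.457
      = 0.02736 + 0.0107415 + 0.005037 + 0.046157 = 0.0892955

P(C) ≈ 0.0893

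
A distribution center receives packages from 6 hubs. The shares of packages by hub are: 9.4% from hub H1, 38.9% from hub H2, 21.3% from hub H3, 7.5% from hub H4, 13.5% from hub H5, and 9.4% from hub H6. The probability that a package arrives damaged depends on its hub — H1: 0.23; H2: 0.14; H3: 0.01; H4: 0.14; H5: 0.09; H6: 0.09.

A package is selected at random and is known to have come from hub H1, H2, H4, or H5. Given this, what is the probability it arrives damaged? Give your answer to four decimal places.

0.1425

Let S = {H1, H2, H4, H5}.
P(S) = 0.094 + 0.389 + 0.075 + 0.135 = 0.693.
P(D ∩ S) = 0.23·0.094 + 0.14·0.389 + 0.14·0.075 + 0.09·0.135 = 0.02162 + 0.05446 + 0.0105 + 0.01215 = 0.09873.
P(D | S) = 0.09873 / 0.693 = 0.142468…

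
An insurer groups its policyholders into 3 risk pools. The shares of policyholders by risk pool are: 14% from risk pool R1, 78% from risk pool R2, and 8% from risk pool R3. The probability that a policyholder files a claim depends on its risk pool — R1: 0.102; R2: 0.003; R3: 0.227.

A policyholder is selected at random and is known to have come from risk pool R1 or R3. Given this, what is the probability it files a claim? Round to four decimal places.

Let S = {R1, R3}.
P(S) = 0.14 + 0.08 = 0.22.
P(C ∩ S) = 0.102·0.14 + 0.227·0.08 = 0.01428 + 0.01816 = 0.03244.
P(C | S) = 0.03244 / 0.22 = 0.147455…

P(C|S) ≈ 0.1475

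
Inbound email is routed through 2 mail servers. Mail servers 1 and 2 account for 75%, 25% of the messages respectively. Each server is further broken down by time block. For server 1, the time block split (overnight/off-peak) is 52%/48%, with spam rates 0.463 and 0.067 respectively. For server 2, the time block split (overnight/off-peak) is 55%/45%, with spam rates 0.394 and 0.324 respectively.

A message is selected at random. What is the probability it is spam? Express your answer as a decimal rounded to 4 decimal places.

P(S|1) = 0.52·0.463 + 0.48·0.067 = 0.24076 + 0.03216 = 0.27292
P(S|2) = 0.55·0.394 + 0.45·0.324 = 0.2167 + 0.1458 = 0.3625
By total probability over the outer partition,
P(S) = 0.75·0.27292 + 0.25·0.3625
      = 0.20469 + 0.090625 = 0.295315

P(S) ≈ 0.2953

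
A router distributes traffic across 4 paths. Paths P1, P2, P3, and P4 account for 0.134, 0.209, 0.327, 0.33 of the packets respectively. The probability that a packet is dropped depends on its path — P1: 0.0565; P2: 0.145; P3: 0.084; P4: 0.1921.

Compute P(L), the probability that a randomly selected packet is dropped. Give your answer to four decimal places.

Using total probability over the partition,
P(L) = P(L|P1)·P(P1) + P(L|P2)·P(P2) + P(L|P3)·P(P3) + P(L|P4)·P(P4)
      = 0.0565·0.134 + 0.145·0.209 + 0.084·0.327 + 0.1921·0.33
      = 0.007571 + 0.030305 + 0.027468 + 0.063393 = 0.128737

0.1287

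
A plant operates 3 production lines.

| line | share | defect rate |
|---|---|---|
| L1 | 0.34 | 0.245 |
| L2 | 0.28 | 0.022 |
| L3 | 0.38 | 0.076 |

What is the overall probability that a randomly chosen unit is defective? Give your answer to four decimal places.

P(D) = P(D|L1)·P(L1) + P(D|L2)·P(L2) + P(D|L3)·P(L3)
      = 0.245·0.34 + 0.022·0.28 + 0.076·0.38
      = 0.0833 + 0.00616 + 0.02888 = 0.11834

0.1183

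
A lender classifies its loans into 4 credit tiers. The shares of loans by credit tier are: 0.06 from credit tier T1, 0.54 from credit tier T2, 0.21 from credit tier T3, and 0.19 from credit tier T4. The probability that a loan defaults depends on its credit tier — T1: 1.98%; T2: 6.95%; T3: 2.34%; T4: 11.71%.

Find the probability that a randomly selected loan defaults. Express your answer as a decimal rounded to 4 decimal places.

Using total probability over the partition,
P(D) = P(D|T1)·P(T1) + P(D|T2)·P(T2) + P(D|T3)·P(T3) + P(D|T4)·P(T4)
      = 0.0198·0.06 + 0.0695·0.54 + 0.0234·0.21 + 0.1171·0.19
      = 0.001188 + 0.03753 + 0.004914 + 0.022249 = 0.065881

P(D) ≈ 0.0659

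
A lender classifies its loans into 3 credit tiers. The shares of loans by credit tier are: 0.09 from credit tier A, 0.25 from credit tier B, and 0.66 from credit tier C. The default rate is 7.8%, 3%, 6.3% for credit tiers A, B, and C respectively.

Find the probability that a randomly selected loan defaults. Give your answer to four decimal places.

0.0561

Using total probability over the partition,
P(D) = P(D|A)·P(A) + P(D|B)·P(B) + P(D|C)·P(C)
      = 0.078·0.09 + 0.03·0.25 + 0.063·0.66
      = 0.00702 + 0.0075 + 0.04158 = 0.0561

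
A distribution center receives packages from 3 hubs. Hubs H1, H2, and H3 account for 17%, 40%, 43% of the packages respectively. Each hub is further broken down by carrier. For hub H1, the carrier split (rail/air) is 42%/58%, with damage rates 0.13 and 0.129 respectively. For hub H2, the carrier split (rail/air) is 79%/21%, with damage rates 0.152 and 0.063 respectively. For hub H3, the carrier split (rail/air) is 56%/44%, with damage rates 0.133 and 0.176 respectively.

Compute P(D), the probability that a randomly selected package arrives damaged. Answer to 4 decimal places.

0.1407

P(D|H1) = 0.42·0.13 + 0.58·0.129 = 0.0546 + 0.07482 = 0.12942
P(D|H2) = 0.79·0.152 + 0.21·0.063 = 0.12008 + 0.01323 = 0.13331
P(D|H3) = 0.56·0.133 + 0.44·0.176 = 0.07448 + 0.07744 = 0.15192
Then overall,
P(D) = 0.17·0.12942 + 0.4·0.13331 + 0.43·0.15192
      = 0.0220014 + 0.053324 + 0.0653256 = 0.140651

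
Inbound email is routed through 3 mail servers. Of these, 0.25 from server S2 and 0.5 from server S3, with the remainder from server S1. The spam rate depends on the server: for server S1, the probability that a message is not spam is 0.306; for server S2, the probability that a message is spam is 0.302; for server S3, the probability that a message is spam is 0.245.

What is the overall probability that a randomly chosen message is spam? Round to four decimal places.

P(S) ≈ 0.3715

P(S1) = 1 − (0.25 + 0.5) = 0.25.
P(S|S1) = 1 − 0.306 = 0.694.
P(S) = P(S|S1)·P(S1) + P(S|S2)·P(S2) + P(S|S3)·P(S3)
      = 0.694·0.25 + 0.302·0.25 + 0.245·0.5
      = 0.1735 + 0.0755 + 0.1225 = 0.3715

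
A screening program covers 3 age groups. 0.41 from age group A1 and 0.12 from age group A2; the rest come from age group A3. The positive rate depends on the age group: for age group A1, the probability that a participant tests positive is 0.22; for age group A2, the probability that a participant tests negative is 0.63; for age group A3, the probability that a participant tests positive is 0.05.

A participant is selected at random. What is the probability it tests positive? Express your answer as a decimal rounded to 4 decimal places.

P(A3) = 1 − (0.41 + 0.12) = 0.47.
P(T|A2) = 1 − 0.63 = 0.37.
Summing over the partition,
P(T) = P(T|A1)·P(A1) + P(T|A2)·P(A2) + P(T|A3)·P(A3)
      = 0.22·0.41 + 0.37·0.12 + 0.05·0.47
      = 0.0902 + 0.0444 + 0.0235 = 0.1581

P(T) ≈ 0.1581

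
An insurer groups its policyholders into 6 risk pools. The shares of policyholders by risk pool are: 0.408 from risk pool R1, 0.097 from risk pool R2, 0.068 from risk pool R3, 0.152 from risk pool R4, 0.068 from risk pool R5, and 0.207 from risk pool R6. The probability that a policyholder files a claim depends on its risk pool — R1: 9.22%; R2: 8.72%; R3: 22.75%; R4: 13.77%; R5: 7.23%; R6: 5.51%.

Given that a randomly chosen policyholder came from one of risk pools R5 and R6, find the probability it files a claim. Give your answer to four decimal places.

P(C|S) ≈ 0.0594

Let S = {R5, R6}.
P(S) = 0.068 + 0.207 = 0.275.
P(C ∩ S) = 0.0723·0.068 + 0.0551·0.207 = 0.0049164 + 0.0114057 = 0.0163221.
P(C | S) = 0.0163221 / 0.275 = 0.059353…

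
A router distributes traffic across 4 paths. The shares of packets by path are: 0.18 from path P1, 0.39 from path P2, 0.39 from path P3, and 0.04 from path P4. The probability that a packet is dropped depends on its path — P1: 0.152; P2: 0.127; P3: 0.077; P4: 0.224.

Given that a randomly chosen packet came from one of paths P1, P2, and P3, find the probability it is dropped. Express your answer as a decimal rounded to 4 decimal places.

Let S = {P1, P2, P3}.
P(S) = 0.18 + 0.39 + 0.39 = 0.96.
P(L ∩ S) = 0.152·0.18 + 0.127·0.39 + 0.077·0.39 = 0.02736 + 0.04953 + 0.03003 = 0.10692.
P(L | S) = 0.10692 / 0.96 = 0.111375…

P(L|S) ≈ 0.1114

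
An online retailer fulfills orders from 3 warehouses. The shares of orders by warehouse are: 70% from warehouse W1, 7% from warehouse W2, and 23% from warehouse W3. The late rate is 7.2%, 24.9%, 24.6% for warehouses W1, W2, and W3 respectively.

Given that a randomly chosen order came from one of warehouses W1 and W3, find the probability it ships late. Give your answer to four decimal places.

Let S = {W1, W3}.
P(S) = 0.7 + 0.23 = 0.93.
P(L ∩ S) = 0.072·0.7 + 0.246·0.23 = 0.0504 + 0.05658 = 0.10698.
P(L | S) = 0.10698 / 0.93 = 0.115032…

P(L|S) ≈ 0.1150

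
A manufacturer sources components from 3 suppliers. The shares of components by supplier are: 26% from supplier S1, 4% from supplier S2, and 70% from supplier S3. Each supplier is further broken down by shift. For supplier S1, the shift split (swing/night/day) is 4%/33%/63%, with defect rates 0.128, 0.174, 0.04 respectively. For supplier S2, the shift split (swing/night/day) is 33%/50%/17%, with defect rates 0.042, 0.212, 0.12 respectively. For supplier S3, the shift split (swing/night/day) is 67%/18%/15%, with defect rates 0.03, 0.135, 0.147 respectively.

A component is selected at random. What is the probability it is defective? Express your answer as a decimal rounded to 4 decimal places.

P(D|S1) = 0.04·0.128 + 0.33·0.174 + 0.63·0.04 = 0.00512 + 0.05742 + 0.0252 = 0.08774
P(D|S2) = 0.33·0.042 + 0.5·0.212 + 0.17·0.12 = 0.01386 + 0.106 + 0.0204 = 0.14026
P(D|S3) = 0.67·0.03 + 0.18·0.135 + 0.15·0.147 = 0.0201 + 0.0243 + 0.02205 = 0.06645
Then overall,
P(D) = 0.26·0.08774 + 0.04·0.14026 + 0.7·0.06645
      = 0.0228124 + 0.0056104 + 0.046515 = 0.0749378

0.0749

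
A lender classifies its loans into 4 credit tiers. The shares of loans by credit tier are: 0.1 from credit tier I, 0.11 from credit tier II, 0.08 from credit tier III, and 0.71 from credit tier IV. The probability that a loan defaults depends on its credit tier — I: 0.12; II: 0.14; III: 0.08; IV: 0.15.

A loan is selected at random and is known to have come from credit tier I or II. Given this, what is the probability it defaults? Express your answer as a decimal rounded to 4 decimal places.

Let S = {I, II}.
P(S) = 0.1 + 0.11 = 0.21.
P(D ∩ S) = 0.12·0.1 + 0.14·0.11 = 0.012 + 0.0154 = 0.0274.
P(D | S) = 0.0274 / 0.21 = 0.130476…

0.1305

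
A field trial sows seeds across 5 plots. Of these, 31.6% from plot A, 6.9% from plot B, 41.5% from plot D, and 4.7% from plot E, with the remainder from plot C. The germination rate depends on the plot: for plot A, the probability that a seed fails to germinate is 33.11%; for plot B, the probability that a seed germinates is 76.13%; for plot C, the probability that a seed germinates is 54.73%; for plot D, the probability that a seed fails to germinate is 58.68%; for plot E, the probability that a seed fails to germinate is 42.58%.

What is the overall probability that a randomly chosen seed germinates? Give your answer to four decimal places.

P(C) = 1 − (0.316 + 0.069 + 0.415 + 0.047) = 0.153.
P(G|A) = 1 − 0.3311 = 0.6689.
P(G|D) = 1 − 0.5868 = 0.4132.
P(G|E) = 1 − 0.4258 = 0.5742.
P(G) = P(G|A)·P(A) + P(G|B)·P(B) + P(G|C)·P(C) + P(G|D)·P(D) + P(G|E)·P(E)
      = 0.6689·0.316 + 0.7613·0.069 + 0.5473·0.153 + 0.4132·0.415 + 0.5742·0.047
      = 0.2113724 + 0.0525297 + 0.0837369 + 0.171478 + 0.0269874 = 0.5461044

P(G) ≈ 0.5461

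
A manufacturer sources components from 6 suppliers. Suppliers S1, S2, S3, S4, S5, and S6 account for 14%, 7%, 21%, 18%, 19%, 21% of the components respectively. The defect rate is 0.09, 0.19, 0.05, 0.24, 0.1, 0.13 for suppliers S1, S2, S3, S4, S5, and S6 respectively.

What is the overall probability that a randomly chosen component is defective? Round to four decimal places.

P(D) ≈ 0.1259

Summing over the partition,
P(D) = P(D|S1)·P(S1) + P(D|S2)·P(S2) + P(D|S3)·P(S3) + P(D|S4)·P(S4) + P(D|S5)·P(S5) + P(D|S6)·P(S6)
      = 0.09·0.14 + 0.19·0.07 + 0.05·0.21 + 0.24·0.18 + 0.1·0.19 + 0.13·0.21
      = 0.0126 + 0.0133 + 0.0105 + 0.0432 + 0.019 + 0.0273 = 0.1259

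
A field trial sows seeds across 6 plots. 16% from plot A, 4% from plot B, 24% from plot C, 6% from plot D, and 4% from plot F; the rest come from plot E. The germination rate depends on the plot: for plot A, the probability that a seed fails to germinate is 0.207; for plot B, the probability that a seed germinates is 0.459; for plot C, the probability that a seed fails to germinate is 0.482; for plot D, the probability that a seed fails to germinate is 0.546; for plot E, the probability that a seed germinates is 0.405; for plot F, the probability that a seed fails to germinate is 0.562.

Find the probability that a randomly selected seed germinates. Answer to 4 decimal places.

0.5006

P(E) = 1 − (0.16 + 0.04 + 0.24 + 0.06 + 0.04) = 0.46.
P(G|A) = 1 − 0.207 = 0.793.
P(G|C) = 1 − 0.482 = 0.518.
P(G|D) = 1 − 0.546 = 0.454.
P(G|F) = 1 − 0.562 = 0.438.
Using total probability over the partition,
P(G) = P(G|A)·P(A) + P(G|B)·P(B) + P(G|C)·P(C) + P(G|D)·P(D) + P(G|E)·P(E) + P(G|F)·P(F)
      = 0.793·0.16 + 0.459·0.04 + 0.518·0.24 + 0.454·0.06 + 0.405·0.46 + 0.438·0.04
      = 0.12688 + 0.01836 + 0.12432 + 0.02724 + 0.1863 + 0.01752 = 0.50062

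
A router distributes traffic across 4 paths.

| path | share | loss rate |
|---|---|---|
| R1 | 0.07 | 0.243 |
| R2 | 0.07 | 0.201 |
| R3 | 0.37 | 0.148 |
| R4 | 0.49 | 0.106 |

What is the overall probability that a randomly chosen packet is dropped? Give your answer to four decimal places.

0.1378

By the law of total probability,
P(L) = P(L|R1)·P(R1) + P(L|R2)·P(R2) + P(L|R3)·P(R3) + P(L|R4)·P(R4)
      = 0.243·0.07 + 0.201·0.07 + 0.148·0.37 + 0.106·0.49
      = 0.01701 + 0.01407 + 0.05476 + 0.05194 = 0.13778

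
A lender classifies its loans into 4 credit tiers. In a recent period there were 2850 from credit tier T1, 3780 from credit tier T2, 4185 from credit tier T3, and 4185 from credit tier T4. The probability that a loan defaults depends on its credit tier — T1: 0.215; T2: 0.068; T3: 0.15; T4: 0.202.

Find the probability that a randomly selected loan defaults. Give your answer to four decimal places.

Total: 2850 + 3780 + 4185 + 4185 = 15000.
P(T1) = 2850/15000 = 0.19. P(T2) = 3780/15000 = 0.252. P(T3) = 4185/15000 = 0.279. P(T4) = 4185/15000 = 0.279.
P(D) = P(D|T1)·P(T1) + P(D|T2)·P(T2) + P(D|T3)·P(T3) + P(D|T4)·P(T4)
      = 0.215·0.19 + 0.068·0.252 + 0.15·0.279 + 0.202·0.279
      = 0.04085 + 0.017136 + 0.04185 + 0.056358 = 0.156194

P(D) ≈ 0.1562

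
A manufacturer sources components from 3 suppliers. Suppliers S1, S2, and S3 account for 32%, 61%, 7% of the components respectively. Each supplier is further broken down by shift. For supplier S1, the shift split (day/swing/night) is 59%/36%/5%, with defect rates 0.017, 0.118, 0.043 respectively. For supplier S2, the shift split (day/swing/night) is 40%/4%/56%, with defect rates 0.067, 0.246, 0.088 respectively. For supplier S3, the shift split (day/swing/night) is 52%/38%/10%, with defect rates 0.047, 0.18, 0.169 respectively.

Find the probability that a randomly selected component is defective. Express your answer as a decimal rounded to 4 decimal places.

P(D|S1) = 0.59·0.017 + 0.36·0.118 + 0.05·0.043 = 0.01003 + 0.04248 + 0.00215 = 0.05466
P(D|S2) = 0.4·0.067 + 0.04·0.246 + 0.56·0.088 = 0.0268 + 0.00984 + 0.04928 = 0.08592
P(D|S3) = 0.52·0.047 + 0.38·0.18 + 0.1·0.169 = 0.02444 + 0.0684 + 0.0169 = 0.10974
By total probability over the outer partition,
P(D) = 0.32·0.05466 + 0.61·0.08592 + 0.07·0.10974
      = 0.0174912 + 0.0524112 + 0.0076818 = 0.0775842

0.0776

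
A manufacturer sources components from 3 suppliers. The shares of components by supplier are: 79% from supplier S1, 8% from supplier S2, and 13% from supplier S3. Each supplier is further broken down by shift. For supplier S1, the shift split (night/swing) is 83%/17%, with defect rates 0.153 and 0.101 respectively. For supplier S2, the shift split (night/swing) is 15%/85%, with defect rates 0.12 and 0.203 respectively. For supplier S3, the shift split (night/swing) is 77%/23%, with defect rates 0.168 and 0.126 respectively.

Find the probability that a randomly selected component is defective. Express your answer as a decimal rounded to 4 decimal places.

P(D|S1) = 0.83·0.153 + 0.17·0.101 = 0.12699 + 0.01717 = 0.14416
P(D|S2) = 0.15·0.12 + 0.85·0.203 = 0.018 + 0.17255 = 0.19055
P(D|S3) = 0.77·0.168 + 0.23·0.126 = 0.12936 + 0.02898 = 0.15834
By total probability over the outer partition,
P(D) = 0.79·0.14416 + 0.08·0.19055 + 0.13·0.15834
      = 0.1138864 + 0.015244 + 0.0205842 = 0.1497146

P(D) ≈ 0.1497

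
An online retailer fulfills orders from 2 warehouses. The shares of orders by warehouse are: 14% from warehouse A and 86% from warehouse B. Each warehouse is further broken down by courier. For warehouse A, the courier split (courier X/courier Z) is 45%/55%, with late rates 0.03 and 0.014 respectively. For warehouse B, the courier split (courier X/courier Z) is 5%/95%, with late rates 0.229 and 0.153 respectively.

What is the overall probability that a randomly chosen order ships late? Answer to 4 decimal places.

P(L|A) = 0.45·0.03 + 0.55·0.014 = 0.0135 + 0.0077 = 0.0212
P(L|B) = 0.05·0.229 + 0.95·0.153 = 0.01145 + 0.14535 = 0.1568
Then overall,
P(L) = 0.14·0.0212 + 0.86·0.1568
      = 0.002968 + 0.134848 = 0.137816

P(L) ≈ 0.1378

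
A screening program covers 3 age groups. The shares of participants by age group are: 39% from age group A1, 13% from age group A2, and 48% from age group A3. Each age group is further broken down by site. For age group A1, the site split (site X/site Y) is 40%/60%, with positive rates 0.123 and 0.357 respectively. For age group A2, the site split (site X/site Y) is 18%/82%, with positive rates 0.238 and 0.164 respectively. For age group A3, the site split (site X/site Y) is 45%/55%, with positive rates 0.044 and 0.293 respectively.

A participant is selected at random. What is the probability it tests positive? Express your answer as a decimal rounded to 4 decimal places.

P(T|A1) = 0.4·0.123 + 0.6·0.357 = 0.0492 + 0.2142 = 0.2634
P(T|A2) = 0.18·0.238 + 0.82·0.164 = 0.04284 + 0.13448 = 0.17732
P(T|A3) = 0.45·0.044 + 0.55·0.293 = 0.0198 + 0.16115 = 0.18095
By total probability over the outer partition,
P(T) = 0.39·0.2634 + 0.13·0.17732 + 0.48·0.18095
      = 0.102726 + 0.0230516 + 0.086856 = 0.2126336

P(T) ≈ 0.2126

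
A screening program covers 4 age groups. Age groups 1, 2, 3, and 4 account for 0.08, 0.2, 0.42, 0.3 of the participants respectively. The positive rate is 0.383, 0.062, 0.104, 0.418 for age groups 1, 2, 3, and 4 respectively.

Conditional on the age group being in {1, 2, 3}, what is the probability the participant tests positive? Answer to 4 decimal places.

0.1239

Let S = {1, 2, 3}.
P(S) = 0.08 + 0.2 + 0.42 = 0.7.
P(T ∩ S) = 0.383·0.08 + 0.062·0.2 + 0.104·0.42 = 0.03064 + 0.0124 + 0.04368 = 0.08672.
P(T | S) = 0.08672 / 0.7 = 0.123886…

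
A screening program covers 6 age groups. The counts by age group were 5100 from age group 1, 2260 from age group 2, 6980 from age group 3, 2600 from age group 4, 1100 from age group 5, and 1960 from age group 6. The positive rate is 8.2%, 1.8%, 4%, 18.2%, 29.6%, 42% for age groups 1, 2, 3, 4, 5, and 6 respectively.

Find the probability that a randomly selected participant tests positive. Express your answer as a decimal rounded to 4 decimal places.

P(T) ≈ 0.1180

Total: 5100 + 2260 + 6980 + 2600 + 1100 + 1960 = 20000.
P(1) = 5100/20000 = 0.255. P(2) = 2260/20000 = 0.113. P(3) = 6980/20000 = 0.349. P(4) = 2600/20000 = 0.13. P(5) = 1100/20000 = 0.055. P(6) = 1960/20000 = 0.098.
P(T) = P(T|1)·P(1) + P(T|2)·P(2) + P(T|3)·P(3) + P(T|4)·P(4) + P(T|5)·P(5) + P(T|6)·P(6)
      = 0.082·0.255 + 0.018·0.113 + 0.04·0.349 + 0.182·0.13 + 0.296·0.055 + 0.42·0.098
      = 0.02091 + 0.002034 + 0.01396 + 0.02366 + 0.01628 + 0.04116 = 0.118004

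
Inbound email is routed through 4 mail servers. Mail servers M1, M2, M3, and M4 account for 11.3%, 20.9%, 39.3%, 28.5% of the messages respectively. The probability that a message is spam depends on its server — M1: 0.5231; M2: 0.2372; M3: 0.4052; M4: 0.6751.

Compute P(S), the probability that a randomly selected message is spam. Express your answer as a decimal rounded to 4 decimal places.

By the law of total probability,
P(S) = P(S|M1)·P(M1) + P(S|M2)·P(M2) + P(S|M3)·P(M3) + P(S|M4)·P(M4)
      = 0.5231·0.113 + 0.2372·0.209 + 0.4052·0.393 + 0.6751·0.285
      = 0.0591103 + 0.0495748 + 0.1592436 + 0.1924035 = 0.4603322

0.4603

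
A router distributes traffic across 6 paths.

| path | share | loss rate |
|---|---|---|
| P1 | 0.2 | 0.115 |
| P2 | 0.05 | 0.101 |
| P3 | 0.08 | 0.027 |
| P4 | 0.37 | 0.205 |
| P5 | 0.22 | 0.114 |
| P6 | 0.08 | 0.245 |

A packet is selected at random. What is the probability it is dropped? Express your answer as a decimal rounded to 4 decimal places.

Summing over the partition,
P(L) = P(L|P1)·P(P1) + P(L|P2)·P(P2) + P(L|P3)·P(P3) + P(L|P4)·P(P4) + P(L|P5)·P(P5) + P(L|P6)·P(P6)
      = 0.115·0.2 + 0.101·0.05 + 0.027·0.08 + 0.205·0.37 + 0.114·0.22 + 0.245·0.08
      = 0.023 + 0.00505 + 0.00216 + 0.07585 + 0.02508 + 0.0196 = 0.15074

P(L) ≈ 0.1507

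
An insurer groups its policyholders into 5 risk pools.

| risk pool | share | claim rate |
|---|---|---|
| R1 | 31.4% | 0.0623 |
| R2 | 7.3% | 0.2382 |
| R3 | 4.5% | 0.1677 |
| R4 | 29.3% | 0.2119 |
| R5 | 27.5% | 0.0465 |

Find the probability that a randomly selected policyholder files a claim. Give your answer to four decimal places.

P(C) ≈ 0.1194

P(C) = P(C|R1)·P(R1) + P(C|R2)·P(R2) + P(C|R3)·P(R3) + P(C|R4)·P(R4) + P(C|R5)·P(R5)
      = 0.0623·0.314 + 0.2382·0.073 + 0.1677·0.045 + 0.2119·0.293 + 0.0465·0.275
      = 0.0195622 + 0.0173886 + 0.0075465 + 0.0620867 + 0.0127875 = 0.1193715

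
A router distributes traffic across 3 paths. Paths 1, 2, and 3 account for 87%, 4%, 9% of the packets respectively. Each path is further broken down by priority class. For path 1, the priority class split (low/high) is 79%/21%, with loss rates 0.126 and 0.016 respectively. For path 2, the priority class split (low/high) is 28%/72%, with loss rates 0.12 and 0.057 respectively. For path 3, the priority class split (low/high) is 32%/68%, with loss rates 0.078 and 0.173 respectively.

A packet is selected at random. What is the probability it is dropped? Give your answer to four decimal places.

0.1053

P(L|1) = 0.79·0.126 + 0.21·0.016 = 0.09954 + 0.00336 = 0.1029
P(L|2) = 0.28·0.12 + 0.72·0.057 = 0.0336 + 0.04104 = 0.07464
P(L|3) = 0.32·0.078 + 0.68·0.173 = 0.02496 + 0.11764 = 0.1426
Then overall,
P(L) = 0.87·0.1029 + 0.04·0.07464 + 0.09·0.1426
      = 0.089523 + 0.0029856 + 0.012834 = 0.1053426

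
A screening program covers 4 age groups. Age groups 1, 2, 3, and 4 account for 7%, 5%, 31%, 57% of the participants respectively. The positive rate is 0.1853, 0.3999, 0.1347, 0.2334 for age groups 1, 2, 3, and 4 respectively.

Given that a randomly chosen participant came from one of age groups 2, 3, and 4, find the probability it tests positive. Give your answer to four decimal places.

0.2095

Let S = {2, 3, 4}.
P(S) = 0.05 + 0.31 + 0.57 = 0.93.
P(T ∩ S) = 0.3999·0.05 + 0.1347·0.31 + 0.2334·0.57 = 0.019995 + 0.041757 + 0.133038 = 0.19479.
P(T | S) = 0.19479 / 0.93 = 0.209452…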